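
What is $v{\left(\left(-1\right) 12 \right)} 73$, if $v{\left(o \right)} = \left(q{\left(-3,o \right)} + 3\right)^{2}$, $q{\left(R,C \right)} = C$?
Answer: $5913$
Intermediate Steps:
$v{\left(o \right)} = \left(3 + o\right)^{2}$ ($v{\left(o \right)} = \left(o + 3\right)^{2} = \left(3 + o\right)^{2}$)
$v{\left(\left(-1\right) 12 \right)} 73 = \left(3 - 12\right)^{2} \cdot 73 = \left(-9\right)^{2} \cdot 73 = 81 \cdot 73 = 5913$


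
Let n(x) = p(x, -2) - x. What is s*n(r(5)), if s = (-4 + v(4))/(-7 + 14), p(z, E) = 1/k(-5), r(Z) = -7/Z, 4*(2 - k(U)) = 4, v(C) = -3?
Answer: -12/5 ≈ -2.4000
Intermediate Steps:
k(U) = 1 (k(U) = 2 - ¼*4 = 2 - 1 = 1)
p(z, E) = 1 (p(z, E) = 1/1 = 1)
s = -1 (s = (-4 - 3)/(-7 + 14) = -7/7 = -7*⅐ = -1)
n(x) = 1 - x
s*n(r(5)) = -(1 - (-7)/5) = -(1 - 1*(-7/5)) = -(1 + 7/5) = -1*12/5 = -12/5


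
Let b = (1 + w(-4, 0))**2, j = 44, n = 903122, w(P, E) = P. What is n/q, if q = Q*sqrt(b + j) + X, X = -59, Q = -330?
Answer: 53284198/5768219 - 298030260*sqrt(53)/5768219 ≈ -366.91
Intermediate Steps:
b = 9 (b = (1 - 4)**2 = (-3)**2 = 9)
q = -59 - 330*sqrt(53) (q = -330*sqrt(9 + 44) - 59 = -330*sqrt(53) - 59 = -59 - 330*sqrt(53) ≈ -2461.4)
n/q = 903122/(-59 - 330*sqrt(53))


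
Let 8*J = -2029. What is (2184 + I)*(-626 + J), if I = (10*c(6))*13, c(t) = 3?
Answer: -9056619/4 ≈ -2.2642e+6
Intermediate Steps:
J = -2029/8 (J = (1/8)*(-2029) = -2029/8 ≈ -253.63)
I = 390 (I = (10*3)*13 = 30*13 = 390)
(2184 + I)*(-626 + J) = (2184 + 390)*(-626 - 2029/8) = 2574*(-7037/8) = -9056619/4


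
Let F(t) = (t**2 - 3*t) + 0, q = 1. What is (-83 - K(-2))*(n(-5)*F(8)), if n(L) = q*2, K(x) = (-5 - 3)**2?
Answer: -11760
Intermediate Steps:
K(x) = 64 (K(x) = (-8)**2 = 64)
F(t) = t**2 - 3*t
n(L) = 2 (n(L) = 1*2 = 2)
(-83 - K(-2))*(n(-5)*F(8)) = (-83 - 1*64)*(2*(8*(-3 + 8))) = (-83 - 64)*(2*(8*5)) = -294*40 = -147*80 = -11760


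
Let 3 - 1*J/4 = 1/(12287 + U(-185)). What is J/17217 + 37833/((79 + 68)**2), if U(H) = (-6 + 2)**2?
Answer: 890778294719/508581623151 ≈ 1.7515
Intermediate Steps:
U(H) = 16 (U(H) = (-4)**2 = 16)
J = 147632/12303 (J = 12 - 4/(12287 + 16) = 12 - 4/12303 = 147632/12303 ≈ 12.000)
J/17217 + 37833/((79 + 68)**2) = (147632/12303)/17217 + 37833/((79 + 68)**2) = (147632/12303)*(1/17217) + 37833/(147**2) = 147632/211820751 + 37833/21609 = 147632/211820751 + 37833*(1/21609) = 147632/211820751 + 12611/7203 = 890778294719/508581623151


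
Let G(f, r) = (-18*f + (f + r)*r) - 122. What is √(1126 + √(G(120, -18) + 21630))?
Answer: √(1126 + 2*√4378) ≈ 35.473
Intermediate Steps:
G(f, r) = -122 - 18*f + r*(f + r) (G(f, r) = (-18*f + r*(f + r)) - 122 = -122 - 18*f + r*(f + r))
√(1126 + √(G(120, -18) + 21630)) = √(1126 + √((-122 + (-18)² - 18*120 + 120*(-18)) + 21630)) = √(1126 + √((-122 + 324 - 2160 - 2160) + 21630)) = √(1126 + √(-4118 + 21630)) = √(1126 + √17512) = √(1126 + 2*√4378)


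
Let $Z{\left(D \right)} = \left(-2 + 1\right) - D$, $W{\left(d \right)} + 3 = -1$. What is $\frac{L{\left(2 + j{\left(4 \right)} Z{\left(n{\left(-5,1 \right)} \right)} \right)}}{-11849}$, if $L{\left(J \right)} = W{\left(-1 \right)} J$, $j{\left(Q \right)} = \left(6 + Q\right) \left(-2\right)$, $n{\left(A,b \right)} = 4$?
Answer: $\frac{24}{697} \approx 0.034433$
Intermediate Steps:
$W{\left(d \right)} = -4$ ($W{\left(d \right)} = -3 - 1 = -4$)
$j{\left(Q \right)} = -12 - 2 Q$
$Z{\left(D \right)} = -1 - D$
$L{\left(J \right)} = - 4 J$
$\frac{L{\left(2 + j{\left(4 \right)} Z{\left(n{\left(-5,1 \right)} \right)} \right)}}{-11849} = \frac{\left(-4\right) \left(2 + \left(-12 - 8\right) \left(-1 - 4\right)\right)}{-11849} = - 4 \left(2 + \left(-12 - 8\right) \left(-1 - 4\right)\right) \left(- \frac{1}{11849}\right) = - 4 \left(2 - -100\right) \left(- \frac{1}{11849}\right) = - 4 \left(2 + 100\right) \left(- \frac{1}{11849}\right) = \left(-4\right) 102 \left(- \frac{1}{11849}\right) = \left(-408\right) \left(- \frac{1}{11849}\right) = \frac{24}{697}$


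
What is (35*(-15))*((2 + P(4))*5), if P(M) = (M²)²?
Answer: -677250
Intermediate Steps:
P(M) = M⁴
(35*(-15))*((2 + P(4))*5) = (35*(-15))*((2 + 4⁴)*5) = -525*(2 + 256)*5 = -135450*5 = -525*1290 = -677250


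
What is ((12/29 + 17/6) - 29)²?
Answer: 20079361/30276 ≈ 663.21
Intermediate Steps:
((12/29 + 17/6) - 29)² = (565/174 - 29)² = (-4481/174)² = 20079361/30276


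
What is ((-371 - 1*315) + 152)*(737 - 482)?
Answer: -136170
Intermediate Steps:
((-371 - 1*315) + 152)*(737 - 482) = ((-371 - 315) + 152)*255 = (-686 + 152)*255 = -534*255 = -136170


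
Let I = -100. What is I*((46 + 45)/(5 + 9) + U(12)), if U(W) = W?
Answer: -1850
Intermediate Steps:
I*((46 + 45)/(5 + 9) + U(12)) = -100*((46 + 45)/(5 + 9) + 12) = -100*(91/14 + 12) = -100*(91*(1/14) + 12) = -100*(13/2 + 12) = -100*37/2 = -1850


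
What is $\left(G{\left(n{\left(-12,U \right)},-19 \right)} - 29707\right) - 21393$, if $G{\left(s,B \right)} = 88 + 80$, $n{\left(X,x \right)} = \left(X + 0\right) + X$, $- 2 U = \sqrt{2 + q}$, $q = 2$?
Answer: $-50932$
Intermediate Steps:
$U = -1$ ($U = - \frac{\sqrt{2 + 2}}{2} = - \frac{\sqrt{4}}{2} = \left(- \frac{1}{2}\right) 2 = -1$)
$n{\left(X,x \right)} = 2 X$ ($n{\left(X,x \right)} = X + X = 2 X$)
$G{\left(s,B \right)} = 168$
$\left(G{\left(n{\left(-12,U \right)},-19 \right)} - 29707\right) - 21393 = \left(168 - 29707\right) - 21393 = -29539 - 21393 = -50932$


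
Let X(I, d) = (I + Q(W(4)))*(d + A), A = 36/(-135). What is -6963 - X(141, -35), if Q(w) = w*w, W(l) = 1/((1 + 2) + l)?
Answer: -292483/147 ≈ -1989.7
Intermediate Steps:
W(l) = 1/(3 + l)
Q(w) = w²
A = -4/15 (A = 36*(-1/135) = -4/15 ≈ -0.26667)
X(I, d) = (-4/15 + d)*(1/49 + I) (X(I, d) = (I + (1/(3 + 4))²)*(d - 4/15) = (I + (1/7)²)*(-4/15 + d) = (I + (⅐)²)*(-4/15 + d) = (I + 1/49)*(-4/15 + d) = (1/49 + I)*(-4/15 + d) = (-4/15 + d)*(1/49 + I))
-6963 - X(141, -35) = -6963 - (-4/735 - 4/15*141 + (1/49)*(-35) + 141*(-35)) = -6963 - (-4/735 - 188/5 - 5/7 - 4935) = -6963 - 1*(-731078/147) = -6963 + 731078/147 = -292483/147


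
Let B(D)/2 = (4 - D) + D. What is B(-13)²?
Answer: 64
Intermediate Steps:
B(D) = 8 (B(D) = 2*((4 - D) + D) = 2*4 = 8)
B(-13)² = 8² = 64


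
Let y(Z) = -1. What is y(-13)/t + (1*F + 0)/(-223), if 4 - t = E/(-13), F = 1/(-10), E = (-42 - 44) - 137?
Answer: 29161/381330 ≈ 0.076472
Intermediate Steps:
E = -223 (E = -86 - 137 = -223)
F = -⅒ ≈ -0.10000
t = -171/13 (t = 4 - (-223)/(-13) = 4 - (-223)*(-1)/13 = 4 - 1*223/13 = 4 - 223/13 = -171/13 ≈ -13.154)
y(-13)/t + (1*F + 0)/(-223) = -1/(-171/13) + (1*(-⅒) + 0)/(-223) = -1*(-13/171) + (-⅒ + 0)*(-1/223) = 13/171 - ⅒*(-1/223) = 13/171 + 1/2230 = 29161/381330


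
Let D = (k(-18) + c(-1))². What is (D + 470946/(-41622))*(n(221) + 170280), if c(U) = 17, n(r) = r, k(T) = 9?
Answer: 112309520203/991 ≈ 1.1333e+8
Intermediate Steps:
D = 676 (D = (9 + 17)² = 26² = 676)
(D + 470946/(-41622))*(n(221) + 170280) = (676 + 470946/(-41622))*(221 + 170280) = (676 + 470946*(-1/41622))*170501 = (676 - 11213/991)*170501 = (658703/991)*170501 = 112309520203/991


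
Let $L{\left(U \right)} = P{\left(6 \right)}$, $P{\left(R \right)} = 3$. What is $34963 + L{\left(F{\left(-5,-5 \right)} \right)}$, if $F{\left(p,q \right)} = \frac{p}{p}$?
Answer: $34966$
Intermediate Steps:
$F{\left(p,q \right)} = 1$
$L{\left(U \right)} = 3$
$34963 + L{\left(F{\left(-5,-5 \right)} \right)} = 34963 + 3 = 34966$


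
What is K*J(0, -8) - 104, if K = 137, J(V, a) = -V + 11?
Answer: 1403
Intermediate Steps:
J(V, a) = 11 - V
K*J(0, -8) - 104 = 137*(11 - 1*0) - 104 = 137*(11 + 0) - 104 = 137*11 - 104 = 1507 - 104 = 1403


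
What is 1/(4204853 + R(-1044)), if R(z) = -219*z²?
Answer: -1/234491131 ≈ -4.2646e-9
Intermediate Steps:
1/(4204853 + R(-1044)) = 1/(4204853 - 219*(-1044)²) = 1/(4204853 - 219*1089936) = 1/(4204853 - 238695984) = 1/(-234491131) = -1/234491131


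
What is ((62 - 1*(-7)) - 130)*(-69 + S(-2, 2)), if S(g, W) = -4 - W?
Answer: 4575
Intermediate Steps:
((62 - 1*(-7)) - 130)*(-69 + S(-2, 2)) = ((62 - 1*(-7)) - 130)*(-69 + (-4 - 1*2)) = ((62 + 7) - 130)*(-69 + (-4 - 2)) = (69 - 130)*(-69 - 6) = -61*(-75) = 4575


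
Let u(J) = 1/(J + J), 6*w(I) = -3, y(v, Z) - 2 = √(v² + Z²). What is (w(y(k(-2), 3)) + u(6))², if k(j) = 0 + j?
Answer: 25/144 ≈ 0.17361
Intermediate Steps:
k(j) = j
y(v, Z) = 2 + √(Z² + v²) (y(v, Z) = 2 + √(v² + Z²) = 2 + √(Z² + v²))
w(I) = -½ (w(I) = (⅙)*(-3) = -½)
u(J) = 1/(2*J)
(w(y(k(-2), 3)) + u(6))² = (-½ + (½)/6)² = (-½ + (½)*(⅙))² = (-½ + 1/12)² = (-5/12)² = 25/144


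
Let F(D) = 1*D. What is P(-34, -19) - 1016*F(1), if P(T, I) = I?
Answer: -1035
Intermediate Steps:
F(D) = D
P(-34, -19) - 1016*F(1) = -19 - 1016*1 = -19 - 1016 = -1035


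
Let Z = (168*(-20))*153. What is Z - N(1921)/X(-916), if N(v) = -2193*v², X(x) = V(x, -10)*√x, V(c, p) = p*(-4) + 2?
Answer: -514080 - 2697566171*I*√229/6412 ≈ -5.1408e+5 - 6.3664e+6*I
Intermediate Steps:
V(c, p) = 2 - 4*p (V(c, p) = -4*p + 2 = 2 - 4*p)
X(x) = 42*√x (X(x) = (2 - 4*(-10))*√x = (2 + 40)*√x = 42*√x)
Z = -514080 (Z = -3360*153 = -514080)
Z - N(1921)/X(-916) = -514080 - (-2193*1921²)/(42*√(-916)) = -514080 - (-2193*3690241)/(42*(2*I*√229)) = -514080 - (-8092698513)/(84*I*√229) = -514080 - (-8092698513)*(-I*√229/19236) = -514080 - 2697566171*I*√229/6412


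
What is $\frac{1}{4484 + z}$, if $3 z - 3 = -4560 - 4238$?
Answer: $\frac{3}{4657} \approx 0.00064419$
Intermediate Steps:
$z = - \frac{8795}{3}$ ($z = 1 + \frac{-4560 - 4238}{3} = 1 + \frac{1}{3} \left(-8798\right) = 1 - \frac{8798}{3} = - \frac{8795}{3} \approx -2931.7$)
$\frac{1}{4484 + z} = \frac{1}{4484 - \frac{8795}{3}} = \frac{1}{\frac{4657}{3}} = \frac{3}{4657}$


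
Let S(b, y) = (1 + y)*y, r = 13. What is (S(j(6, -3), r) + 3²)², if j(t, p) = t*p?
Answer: 36481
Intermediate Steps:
j(t, p) = p*t
S(b, y) = y*(1 + y)
(S(j(6, -3), r) + 3²)² = (13*(1 + 13) + 3²)² = (13*14 + 9)² = (182 + 9)² = 191² = 36481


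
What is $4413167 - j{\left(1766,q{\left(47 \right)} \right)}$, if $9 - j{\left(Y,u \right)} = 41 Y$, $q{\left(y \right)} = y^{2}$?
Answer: $4485564$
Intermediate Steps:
$j{\left(Y,u \right)} = 9 - 41 Y$
$4413167 - j{\left(1766,q{\left(47 \right)} \right)} = 4413167 - \left(9 - 72406\right) = 4413167 - -72397 = 4413167 + 72397 = 4485564$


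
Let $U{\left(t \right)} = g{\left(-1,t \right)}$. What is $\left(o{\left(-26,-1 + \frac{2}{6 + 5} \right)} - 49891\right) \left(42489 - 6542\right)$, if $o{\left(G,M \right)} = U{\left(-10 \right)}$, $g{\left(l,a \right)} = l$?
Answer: $-1793467724$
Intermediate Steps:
$U{\left(t \right)} = -1$
$o{\left(G,M \right)} = -1$
$\left(o{\left(-26,-1 + \frac{2}{6 + 5} \right)} - 49891\right) \left(42489 - 6542\right) = \left(-1 - 49891\right) \left(42489 - 6542\right) = \left(-49892\right) 35947 = -1793467724$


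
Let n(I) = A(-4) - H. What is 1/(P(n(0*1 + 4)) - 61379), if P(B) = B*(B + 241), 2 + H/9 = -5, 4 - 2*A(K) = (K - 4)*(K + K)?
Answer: -1/52337 ≈ -1.9107e-5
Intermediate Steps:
A(K) = 2 - K*(-4 + K) (A(K) = 2 - (K - 4)*(K + K)/2 = 2 - (-4 + K)*2*K/2 = 2 - K*(-4 + K))
H = -63 (H = -18 + 9*(-5) = -18 - 45 = -63)
n(I) = 33 (n(I) = (2 - 1*(-4)**2 + 4*(-4)) - 1*(-63) = (2 - 1*16 - 16) + 63 = (2 - 16 - 16) + 63 = -30 + 63 = 33)
P(B) = B*(241 + B)
1/(P(n(0*1 + 4)) - 61379) = 1/(33*(241 + 33) - 61379) = 1/(33*274 - 61379) = 1/(9042 - 61379) = 1/(-52337) = -1/52337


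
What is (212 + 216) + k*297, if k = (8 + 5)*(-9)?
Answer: -34321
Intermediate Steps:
k = -117 (k = 13*(-9) = -117)
(212 + 216) + k*297 = (212 + 216) - 117*297 = 428 - 34749 = -34321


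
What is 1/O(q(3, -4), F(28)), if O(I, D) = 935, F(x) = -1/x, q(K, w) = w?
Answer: 1/935 ≈ 0.0010695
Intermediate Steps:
1/O(q(3, -4), F(28)) = 1/935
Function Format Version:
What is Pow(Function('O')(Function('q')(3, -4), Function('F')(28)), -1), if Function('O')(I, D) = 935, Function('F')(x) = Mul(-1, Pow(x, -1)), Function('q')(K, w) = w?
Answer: Rational(1, 935) ≈ 0.0010695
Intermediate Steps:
Pow(Function('O')(Function('q')(3, -4), Function('F')(28)), -1) = Pow(935, -1) = Rational(1, 935)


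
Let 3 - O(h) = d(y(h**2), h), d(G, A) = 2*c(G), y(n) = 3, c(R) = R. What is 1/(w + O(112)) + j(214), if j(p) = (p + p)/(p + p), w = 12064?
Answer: 12062/12061 ≈ 1.0001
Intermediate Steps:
d(G, A) = 2*G
O(h) = -3 (O(h) = 3 - 2*3 = 3 - 1*6 = 3 - 6 = -3)
j(p) = 1 (j(p) = (2*p)/((2*p)) = (2*p)*(1/(2*p)) = 1)
1/(w + O(112)) + j(214) = 1/(12064 - 3) + 1 = 1/12061 + 1 = 12062/12061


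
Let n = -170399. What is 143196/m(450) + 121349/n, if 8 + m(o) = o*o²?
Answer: -2758381549751/3881901877952 ≈ -0.71058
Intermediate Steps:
m(o) = -8 + o³ (m(o) = -8 + o*o² = -8 + o³)
143196/m(450) + 121349/n = 143196/(-8 + 450³) + 121349/(-170399) = 143196/(-8 + 91125000) + 121349*(-1/170399) = 143196/91124992 - 121349/170399 = 143196*(1/91124992) - 121349/170399 = 35799/22781248 - 121349/170399 = -2758381549751/3881901877952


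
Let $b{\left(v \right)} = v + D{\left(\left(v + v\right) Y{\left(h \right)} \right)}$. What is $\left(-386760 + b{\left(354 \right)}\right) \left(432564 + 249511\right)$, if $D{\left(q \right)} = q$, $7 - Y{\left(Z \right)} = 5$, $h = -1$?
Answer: $-262592054250$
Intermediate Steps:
$Y{\left(Z \right)} = 2$ ($Y{\left(Z \right)} = 7 - 5 = 2$)
$b{\left(v \right)} = 5 v$ ($b{\left(v \right)} = v + \left(v + v\right) 2 = v + 2 v 2 = v + 4 v = 5 v$)
$\left(-386760 + b{\left(354 \right)}\right) \left(432564 + 249511\right) = \left(-386760 + 5 \cdot 354\right) \left(432564 + 249511\right) = \left(-386760 + 1770\right) 682075 = \left(-384990\right) 682075 = -262592054250$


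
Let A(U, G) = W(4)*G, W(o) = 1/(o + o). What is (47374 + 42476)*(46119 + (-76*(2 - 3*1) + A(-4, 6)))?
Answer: 8301376275/2 ≈ 4.1507e+9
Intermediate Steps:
W(o) = 1/(2*o)
A(U, G) = G/8 (A(U, G) = ((½)/4)*G = ((½)*(¼))*G = G/8)
(47374 + 42476)*(46119 + (-76*(2 - 3*1) + A(-4, 6))) = (47374 + 42476)*(46119 + (-76*(2 - 3*1) + (⅛)*6)) = 89850*(46119 + (-76*(2 - 3) + ¾)) = 89850*(46119 + (-76*(-1) + ¾)) = 89850*(46119 + (76 + ¾)) = 89850*(46119 + 307/4) = 89850*(184783/4) = 8301376275/2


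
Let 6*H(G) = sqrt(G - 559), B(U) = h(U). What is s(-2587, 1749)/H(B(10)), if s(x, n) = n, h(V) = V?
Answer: -3498*I*sqrt(61)/61 ≈ -447.87*I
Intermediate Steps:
B(U) = U
H(G) = sqrt(-559 + G)/6 (H(G) = sqrt(G - 559)/6 = sqrt(-559 + G)/6)
s(-2587, 1749)/H(B(10)) = 1749/((sqrt(-559 + 10)/6)) = 1749/((sqrt(-549)/6)) = 1749/(((3*I*sqrt(61))/6)) = 1749/((I*sqrt(61)/2)) = 1749*(-2*I*sqrt(61)/61) = -3498*I*sqrt(61)/61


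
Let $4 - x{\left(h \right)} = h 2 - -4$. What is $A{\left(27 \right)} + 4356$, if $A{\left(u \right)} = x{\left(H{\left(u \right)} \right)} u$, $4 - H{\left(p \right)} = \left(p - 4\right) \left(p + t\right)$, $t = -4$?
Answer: $32706$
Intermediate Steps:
$H{\left(p \right)} = 4 - \left(-4 + p\right)^{2}$ ($H{\left(p \right)} = 4 - \left(p - 4\right) \left(p - 4\right) = 4 - \left(-4 + p\right) \left(-4 + p\right) = 4 - \left(-4 + p\right)^{2}$)
$x{\left(h \right)} = - 2 h$ ($x{\left(h \right)} = 4 - \left(h 2 - -4\right) = 4 - \left(2 h + 4\right) = 4 - \left(4 + 2 h\right) = - 2 h$)
$A{\left(u \right)} = u \left(24 - 16 u + 2 u^{2}\right)$ ($A{\left(u \right)} = - 2 \left(-12 - u^{2} + 8 u\right) u = \left(24 - 16 u + 2 u^{2}\right) u = u \left(24 - 16 u + 2 u^{2}\right)$)
$A{\left(27 \right)} + 4356 = 2 \cdot 27 \left(12 + 27^{2} - 216\right) + 4356 = 2 \cdot 27 \left(12 + 729 - 216\right) + 4356 = 2 \cdot 27 \cdot 525 + 4356 = 28350 + 4356 = 32706$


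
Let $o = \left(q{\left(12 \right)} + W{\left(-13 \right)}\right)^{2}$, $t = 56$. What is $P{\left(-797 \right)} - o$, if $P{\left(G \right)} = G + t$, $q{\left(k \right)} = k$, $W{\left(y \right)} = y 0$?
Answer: $-885$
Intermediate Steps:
$W{\left(y \right)} = 0$
$P{\left(G \right)} = 56 + G$ ($P{\left(G \right)} = G + 56 = 56 + G$)
$o = 144$ ($o = \left(12 + 0\right)^{2} = 12^{2} = 144$)
$P{\left(-797 \right)} - o = \left(56 - 797\right) - 144 = -741 - 144 = -885$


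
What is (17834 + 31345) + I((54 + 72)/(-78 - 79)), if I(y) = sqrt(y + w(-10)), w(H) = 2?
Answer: 49179 + 2*sqrt(7379)/157 ≈ 49180.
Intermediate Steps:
I(y) = sqrt(2 + y) (I(y) = sqrt(y + 2) = sqrt(2 + y))
(17834 + 31345) + I((54 + 72)/(-78 - 79)) = (17834 + 31345) + sqrt(2 + (54 + 72)/(-78 - 79)) = 49179 + sqrt(2 + 126/(-157)) = 49179 + sqrt(2 + 126*(-1/157)) = 49179 + sqrt(2 - 126/157) = 49179 + sqrt(188/157) = 49179 + 2*sqrt(7379)/157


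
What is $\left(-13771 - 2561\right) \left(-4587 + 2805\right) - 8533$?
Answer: $29095091$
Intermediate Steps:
$\left(-13771 - 2561\right) \left(-4587 + 2805\right) - 8533 = \left(-16332\right) \left(-1782\right) - 8533 = 29103624 - 8533 = 29095091$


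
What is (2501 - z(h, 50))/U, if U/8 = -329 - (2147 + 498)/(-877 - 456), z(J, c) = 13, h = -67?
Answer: -414563/435912 ≈ -0.95102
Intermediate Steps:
U = -3487296/1333 (U = 8*(-329 - (2147 + 498)/(-877 - 456)) = 8*(-329 - 2645/(-1333)) = 8*(-329 - 2645*(-1)/1333) = 8*(-329 - 1*(-2645/1333)) = 8*(-329 + 2645/1333) = 8*(-435912/1333) = -3487296/1333 ≈ -2616.1)
(2501 - z(h, 50))/U = (2501 - 1*13)/(-3487296/1333) = (2501 - 13)*(-1333/3487296) = 2488*(-1333/3487296) = -414563/435912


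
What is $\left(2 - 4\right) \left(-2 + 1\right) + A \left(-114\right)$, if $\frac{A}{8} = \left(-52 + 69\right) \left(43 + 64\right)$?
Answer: $-1658926$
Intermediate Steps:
$A = 14552$ ($A = 8 \left(-52 + 69\right) \left(43 + 64\right) = 8 \cdot 17 \cdot 107 = 8 \cdot 1819 = 14552$)
$\left(2 - 4\right) \left(-2 + 1\right) + A \left(-114\right) = \left(2 - 4\right) \left(-2 + 1\right) + 14552 \left(-114\right) = \left(2 - 4\right) \left(-1\right) - 1658928 = \left(-2\right) \left(-1\right) - 1658928 = 2 - 1658928 = -1658926$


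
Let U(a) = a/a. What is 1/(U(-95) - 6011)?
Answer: -1/6010 ≈ -0.00016639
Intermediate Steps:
U(a) = 1
1/(U(-95) - 6011) = 1/(1 - 6011) = 1/(-6010) = -1/6010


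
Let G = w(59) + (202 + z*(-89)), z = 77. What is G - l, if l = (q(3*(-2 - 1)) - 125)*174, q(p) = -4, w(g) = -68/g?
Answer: 931837/59 ≈ 15794.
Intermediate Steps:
l = -22446 (l = (-4 - 125)*174 = -129*174 = -22446)
G = -392477/59 (G = -68/59 + (202 + 77*(-89)) = -68*1/59 + (202 - 6853) = -68/59 - 6651 = -392477/59 ≈ -6652.2)
G - l = -392477/59 - 1*(-22446) = -392477/59 + 22446 = 931837/59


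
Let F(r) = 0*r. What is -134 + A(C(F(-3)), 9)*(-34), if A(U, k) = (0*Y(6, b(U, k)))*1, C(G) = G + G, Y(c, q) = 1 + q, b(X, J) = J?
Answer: -134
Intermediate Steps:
F(r) = 0
C(G) = 2*G
A(U, k) = 0 (A(U, k) = (0*(1 + k))*1 = 0*1 = 0)
-134 + A(C(F(-3)), 9)*(-34) = -134 + 0*(-34) = -134 + 0 = -134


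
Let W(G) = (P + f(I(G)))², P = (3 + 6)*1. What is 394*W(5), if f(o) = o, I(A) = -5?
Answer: 6304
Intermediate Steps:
P = 9 (P = 9*1 = 9)
W(G) = 16 (W(G) = (9 - 5)² = 4² = 16)
394*W(5) = 394*16 = 6304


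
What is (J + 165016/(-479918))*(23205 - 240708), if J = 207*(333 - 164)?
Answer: -1825807876817067/239959 ≈ -7.6088e+9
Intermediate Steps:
J = 34983 (J = 207*169 = 34983)
(J + 165016/(-479918))*(23205 - 240708) = (34983 + 165016/(-479918))*(23205 - 240708) = (34983 + 165016*(-1/479918))*(-217503) = (34983 - 82508/239959)*(-217503) = (8394403189/239959)*(-217503) = -1825807876817067/239959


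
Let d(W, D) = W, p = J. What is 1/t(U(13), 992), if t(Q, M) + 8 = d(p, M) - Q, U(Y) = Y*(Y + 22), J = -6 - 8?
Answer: -1/477 ≈ -0.0020964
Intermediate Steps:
J = -14
p = -14
U(Y) = Y*(22 + Y)
t(Q, M) = -22 - Q (t(Q, M) = -8 + (-14 - Q) = -22 - Q)
1/t(U(13), 992) = 1/(-22 - 13*(22 + 13)) = 1/(-22 - 13*35) = 1/(-22 - 1*455) = 1/(-22 - 455) = 1/(-477) = -1/477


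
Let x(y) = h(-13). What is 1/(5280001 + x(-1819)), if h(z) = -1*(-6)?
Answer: 1/5280007 ≈ 1.8939e-7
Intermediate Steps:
h(z) = 6
x(y) = 6
1/(5280001 + x(-1819)) = 1/(5280001 + 6) = 1/5280007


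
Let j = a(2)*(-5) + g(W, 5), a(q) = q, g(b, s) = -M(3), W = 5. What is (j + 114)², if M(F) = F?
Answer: 10201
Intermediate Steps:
g(b, s) = -3 (g(b, s) = -1*3 = -3)
j = -13 (j = 2*(-5) - 3 = -10 - 3 = -13)
(j + 114)² = (-13 + 114)² = 101² = 10201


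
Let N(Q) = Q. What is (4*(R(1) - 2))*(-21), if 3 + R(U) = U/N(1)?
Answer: 336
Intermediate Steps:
R(U) = -3 + U (R(U) = -3 + U/1 = -3 + U*1 = -3 + U)
(4*(R(1) - 2))*(-21) = (4*((-3 + 1) - 2))*(-21) = (4*(-2 - 2))*(-21) = (4*(-4))*(-21) = -16*(-21) = 336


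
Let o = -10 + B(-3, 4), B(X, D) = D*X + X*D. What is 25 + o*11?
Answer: -349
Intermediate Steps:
B(X, D) = 2*D*X (B(X, D) = D*X + D*X = 2*D*X)
o = -34 (o = -10 + 2*4*(-3) = -10 - 24 = -34)
25 + o*11 = 25 - 34*11 = 25 - 374 = -349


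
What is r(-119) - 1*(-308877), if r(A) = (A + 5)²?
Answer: 321873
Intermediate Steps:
r(A) = (5 + A)²
r(-119) - 1*(-308877) = (5 - 119)² - 1*(-308877) = (-114)² + 308877 = 12996 + 308877 = 321873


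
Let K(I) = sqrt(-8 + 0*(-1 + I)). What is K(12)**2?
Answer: -8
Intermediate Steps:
K(I) = 2*I*sqrt(2) (K(I) = sqrt(-8 + 0) = sqrt(-8) = 2*I*sqrt(2))
K(12)**2 = (2*I*sqrt(2))**2 = -8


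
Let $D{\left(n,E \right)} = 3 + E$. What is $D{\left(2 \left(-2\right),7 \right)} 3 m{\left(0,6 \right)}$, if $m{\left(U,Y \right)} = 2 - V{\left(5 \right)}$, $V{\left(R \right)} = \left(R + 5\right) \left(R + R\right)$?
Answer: $-2940$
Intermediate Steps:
$V{\left(R \right)} = 2 R \left(5 + R\right)$ ($V{\left(R \right)} = \left(5 + R\right) 2 R = 2 R \left(5 + R\right)$)
$m{\left(U,Y \right)} = -98$ ($m{\left(U,Y \right)} = 2 - 2 \cdot 5 \left(5 + 5\right) = 2 - 2 \cdot 5 \cdot 10 = 2 - 100 = -98$)
$D{\left(2 \left(-2\right),7 \right)} 3 m{\left(0,6 \right)} = \left(3 + 7\right) 3 \left(-98\right) = 10 \cdot 3 \left(-98\right) = 30 \left(-98\right) = -2940$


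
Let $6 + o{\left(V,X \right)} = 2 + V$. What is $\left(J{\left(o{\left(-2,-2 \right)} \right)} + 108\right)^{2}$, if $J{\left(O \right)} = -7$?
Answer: $10201$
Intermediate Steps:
$o{\left(V,X \right)} = -4 + V$ ($o{\left(V,X \right)} = -6 + \left(2 + V\right) = -4 + V$)
$\left(J{\left(o{\left(-2,-2 \right)} \right)} + 108\right)^{2} = \left(-7 + 108\right)^{2} = 101^{2} = 10201$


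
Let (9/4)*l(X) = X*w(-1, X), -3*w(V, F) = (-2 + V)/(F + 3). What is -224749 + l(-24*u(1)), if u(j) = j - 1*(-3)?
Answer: -62704843/279 ≈ -2.2475e+5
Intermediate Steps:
u(j) = 3 + j (u(j) = j + 3 = 3 + j)
w(V, F) = -(-2 + V)/(3*(3 + F)) (w(V, F) = -(-2 + V)/(3*(F + 3)) = -(-2 + V)/(3*(3 + F)))
l(X) = 4*X/(9*(3 + X)) (l(X) = 4*(X*((2 - 1*(-1))/(3*(3 + X))))/9 = 4*(X*((2 + 1)/(3*(3 + X))))/9 = 4*(X*((1/3)*3/(3 + X)))/9 = 4*(X/(3 + X))/9 = 4*X/(9*(3 + X)))
-224749 + l(-24*u(1)) = -224749 + 4*(-24*(3 + 1))/(9*(3 - 24*(3 + 1))) = -224749 + 4*(-24*4)/(9*(3 - 24*4)) = -224749 + (4/9)*(-96)/(3 - 96) = -224749 + (4/9)*(-96)/(-93) = -224749 + (4/9)*(-96)*(-1/93) = -224749 + 128/279 = -62704843/279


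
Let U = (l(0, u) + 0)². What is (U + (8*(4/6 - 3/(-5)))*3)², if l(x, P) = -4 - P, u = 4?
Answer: 222784/25 ≈ 8911.4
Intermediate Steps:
U = 64 (U = ((-4 - 1*4) + 0)² = ((-4 - 4) + 0)² = (-8 + 0)² = (-8)² = 64)
(U + (8*(4/6 - 3/(-5)))*3)² = (64 + (8*(4/6 - 3/(-5)))*3)² = (64 + (8*(4*(⅙) - 3*(-⅕)))*3)² = (64 + (8*(⅔ + ⅗))*3)² = (64 + (8*(19/15))*3)² = (64 + (152/15)*3)² = (64 + 152/5)² = (472/5)² = 222784/25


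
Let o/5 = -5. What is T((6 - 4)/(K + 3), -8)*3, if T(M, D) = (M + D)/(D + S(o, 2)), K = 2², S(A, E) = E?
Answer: 27/7 ≈ 3.8571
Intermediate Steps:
o = -25 (o = 5*(-5) = -25)
K = 4
T(M, D) = (D + M)/(2 + D) (T(M, D) = (M + D)/(D + 2) = (D + M)/(2 + D))
T((6 - 4)/(K + 3), -8)*3 = ((-8 + (6 - 4)/(4 + 3))/(2 - 8))*3 = ((-8 + 2/7)/(-6))*3 = -(-8 + 2*(⅐))/6*3 = -(-8 + 2/7)/6*3 = -⅙*(-54/7)*3 = (9/7)*3 = 27/7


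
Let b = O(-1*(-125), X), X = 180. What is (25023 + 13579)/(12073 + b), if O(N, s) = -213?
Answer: 19301/5930 ≈ 3.2548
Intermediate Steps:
b = -213
(25023 + 13579)/(12073 + b) = (25023 + 13579)/(12073 - 213) = 38602/11860 = 38602*(1/11860) = 19301/5930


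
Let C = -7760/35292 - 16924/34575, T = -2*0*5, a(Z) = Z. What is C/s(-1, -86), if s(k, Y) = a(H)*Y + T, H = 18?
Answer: 419372/915165675 ≈ 0.00045825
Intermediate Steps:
T = 0 (T = 0*5 = 0)
s(k, Y) = 18*Y (s(k, Y) = 18*Y + 0 = 18*Y)
C = -72131984/101685075 (C = -7760*1/35292 - 16924*1/34575 = -1940/8823 - 16924/34575 = -72131984/101685075 ≈ -0.70937)
C/s(-1, -86) = -72131984/(101685075*(18*(-86))) = -72131984/101685075/(-1548) = -72131984/101685075*(-1/1548) = 419372/915165675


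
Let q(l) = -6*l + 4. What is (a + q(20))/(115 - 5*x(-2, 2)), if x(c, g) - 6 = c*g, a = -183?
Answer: -299/105 ≈ -2.8476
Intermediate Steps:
x(c, g) = 6 + c*g
q(l) = 4 - 6*l
(a + q(20))/(115 - 5*x(-2, 2)) = (-183 + (4 - 6*20))/(115 - 5*(6 - 2*2)) = (-183 + (4 - 120))/(115 - 5*(6 - 4)) = (-183 - 116)/(115 - 5*2) = -299/(115 - 10) = -299/105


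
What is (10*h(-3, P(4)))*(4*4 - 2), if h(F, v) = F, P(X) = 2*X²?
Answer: -420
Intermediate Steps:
(10*h(-3, P(4)))*(4*4 - 2) = (10*(-3))*(4*4 - 2) = -30*(16 - 2) = -30*14 = -420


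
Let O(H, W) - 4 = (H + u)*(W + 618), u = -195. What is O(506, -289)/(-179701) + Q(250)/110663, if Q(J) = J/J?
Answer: -11323190448/19886251763 ≈ -0.56940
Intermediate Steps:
Q(J) = 1
O(H, W) = 4 + (-195 + H)*(618 + W) (O(H, W) = 4 + (H - 195)*(W + 618) = 4 + (-195 + H)*(618 + W))
O(506, -289)/(-179701) + Q(250)/110663 = (-120506 - 195*(-289) + 618*506 + 506*(-289))/(-179701) + 1/110663 = (-120506 + 56355 + 312708 - 146234)*(-1/179701) + 1*(1/110663) = 102323*(-1/179701) + 1/110663 = -102323/179701 + 1/110663 = -11323190448/19886251763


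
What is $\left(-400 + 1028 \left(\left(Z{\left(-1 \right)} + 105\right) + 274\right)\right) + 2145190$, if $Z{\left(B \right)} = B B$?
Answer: $2535430$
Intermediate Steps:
$Z{\left(B \right)} = B^{2}$
$\left(-400 + 1028 \left(\left(Z{\left(-1 \right)} + 105\right) + 274\right)\right) + 2145190 = \left(-400 + 1028 \left(\left(\left(-1\right)^{2} + 105\right) + 274\right)\right) + 2145190 = \left(-400 + 1028 \left(\left(1 + 105\right) + 274\right)\right) + 2145190 = \left(-400 + 1028 \left(106 + 274\right)\right) + 2145190 = \left(-400 + 1028 \cdot 380\right) + 2145190 = \left(-400 + 390640\right) + 2145190 = 390240 + 2145190 = 2535430$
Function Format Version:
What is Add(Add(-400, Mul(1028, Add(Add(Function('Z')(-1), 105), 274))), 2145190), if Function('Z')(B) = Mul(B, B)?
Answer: 2535430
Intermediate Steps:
Function('Z')(B) = Pow(B, 2)
Add(Add(-400, Mul(1028, Add(Add(Function('Z')(-1), 105), 274))), 2145190) = Add(Add(-400, Mul(1028, Add(Add(Pow(-1, 2), 105), 274))), 2145190) = Add(Add(-400, Mul(1028, Add(Add(1, 105), 274))), 2145190) = Add(Add(-400, Mul(1028, Add(106, 274))), 2145190) = Add(Add(-400, Mul(1028, 380)), 2145190) = Add(Add(-400, 390640), 2145190) = Add(390240, 2145190) = 2535430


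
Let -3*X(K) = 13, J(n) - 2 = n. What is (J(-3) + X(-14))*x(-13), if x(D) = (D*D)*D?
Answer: 35152/3 ≈ 11717.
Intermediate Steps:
x(D) = D**3 (x(D) = D**2*D = D**3)
J(n) = 2 + n
X(K) = -13/3 (X(K) = -1/3*13 = -13/3)
(J(-3) + X(-14))*x(-13) = ((2 - 3) - 13/3)*(-13)**3 = (-1 - 13/3)*(-2197) = -16/3*(-2197) = 35152/3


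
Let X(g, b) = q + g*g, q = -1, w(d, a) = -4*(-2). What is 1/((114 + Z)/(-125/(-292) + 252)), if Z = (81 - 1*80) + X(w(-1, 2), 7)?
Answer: 73709/51976 ≈ 1.4181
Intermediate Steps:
w(d, a) = 8
X(g, b) = -1 + g**2 (X(g, b) = -1 + g*g = -1 + g**2)
Z = 64 (Z = (81 - 1*80) + (-1 + 8**2) = (81 - 80) + (-1 + 64) = 1 + 63 = 64)
1/((114 + Z)/(-125/(-292) + 252)) = 1/((114 + 64)/(-125/(-292) + 252)) = 1/(178/(-125*(-1/292) + 252)) = 1/(178/(125/292 + 252)) = 1/(178/(73709/292)) = 1/(178*(292/73709)) = 1/(51976/73709) = 73709/51976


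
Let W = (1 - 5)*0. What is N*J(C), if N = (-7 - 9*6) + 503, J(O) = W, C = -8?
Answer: 0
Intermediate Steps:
W = 0 (W = -4*0 = 0)
J(O) = 0
N = 442 (N = (-7 - 54) + 503 = -61 + 503 = 442)
N*J(C) = 442*0 = 0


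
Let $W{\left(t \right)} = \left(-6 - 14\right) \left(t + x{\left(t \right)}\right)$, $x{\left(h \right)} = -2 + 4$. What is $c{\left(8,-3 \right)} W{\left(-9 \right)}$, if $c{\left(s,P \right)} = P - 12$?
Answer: $-2100$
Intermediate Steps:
$c{\left(s,P \right)} = -12 + P$ ($c{\left(s,P \right)} = P - 12 = -12 + P$)
$x{\left(h \right)} = 2$
$W{\left(t \right)} = -40 - 20 t$ ($W{\left(t \right)} = \left(-6 - 14\right) \left(t + 2\right) = - 20 \left(2 + t\right) = -40 - 20 t$)
$c{\left(8,-3 \right)} W{\left(-9 \right)} = \left(-12 - 3\right) \left(-40 - -180\right) = - 15 \left(-40 + 180\right) = \left(-15\right) 140 = -2100$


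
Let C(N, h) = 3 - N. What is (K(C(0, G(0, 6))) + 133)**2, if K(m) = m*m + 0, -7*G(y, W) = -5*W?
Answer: 20164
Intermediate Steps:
G(y, W) = 5*W/7 (G(y, W) = -(-5)*W/7 = 5*W/7)
K(m) = m**2 (K(m) = m**2 + 0 = m**2)
(K(C(0, G(0, 6))) + 133)**2 = ((3 - 1*0)**2 + 133)**2 = ((3 + 0)**2 + 133)**2 = (3**2 + 133)**2 = (9 + 133)**2 = 142**2 = 20164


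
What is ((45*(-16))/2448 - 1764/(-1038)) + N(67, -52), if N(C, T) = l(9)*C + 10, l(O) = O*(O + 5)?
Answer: 24861465/2941 ≈ 8453.4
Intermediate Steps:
l(O) = O*(5 + O)
N(C, T) = 10 + 126*C (N(C, T) = (9*(5 + 9))*C + 10 = (9*14)*C + 10 = 126*C + 10 = 10 + 126*C)
((45*(-16))/2448 - 1764/(-1038)) + N(67, -52) = ((45*(-16))/2448 - 1764/(-1038)) + (10 + 126*67) = (-720*1/2448 - 1764*(-1/1038)) + (10 + 8442) = (-5/17 + 294/173) + 8452 = 4133/2941 + 8452 = 24861465/2941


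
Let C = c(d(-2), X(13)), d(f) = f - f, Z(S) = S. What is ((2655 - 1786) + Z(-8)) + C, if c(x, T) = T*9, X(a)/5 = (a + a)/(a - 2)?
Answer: 10641/11 ≈ 967.36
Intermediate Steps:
d(f) = 0
X(a) = 10*a/(-2 + a) (X(a) = 5*((a + a)/(a - 2)) = 5*((2*a)/(-2 + a)) = 5*(2*a/(-2 + a)) = 10*a/(-2 + a))
c(x, T) = 9*T
C = 1170/11 (C = 9*(10*13/(-2 + 13)) = 9*(10*13/11) = 9*(10*13*(1/11)) = 9*(130/11) = 1170/11 ≈ 106.36)
((2655 - 1786) + Z(-8)) + C = ((2655 - 1786) - 8) + 1170/11 = (869 - 8) + 1170/11 = 861 + 1170/11 = 10641/11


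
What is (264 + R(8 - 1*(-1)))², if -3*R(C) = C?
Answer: 68121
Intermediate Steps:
R(C) = -C/3
(264 + R(8 - 1*(-1)))² = (264 - (8 - 1*(-1))/3)² = (264 - (8 + 1)/3)² = (264 - ⅓*9)² = (264 - 3)² = 261² = 68121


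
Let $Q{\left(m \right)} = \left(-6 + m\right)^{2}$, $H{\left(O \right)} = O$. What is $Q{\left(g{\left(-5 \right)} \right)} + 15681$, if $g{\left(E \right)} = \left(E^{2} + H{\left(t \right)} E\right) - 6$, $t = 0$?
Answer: $15850$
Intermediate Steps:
$g{\left(E \right)} = -6 + E^{2}$ ($g{\left(E \right)} = \left(E^{2} + 0 E\right) - 6 = \left(E^{2} + 0\right) - 6 = E^{2} - 6 = -6 + E^{2}$)
$Q{\left(g{\left(-5 \right)} \right)} + 15681 = \left(-6 - \left(6 - \left(-5\right)^{2}\right)\right)^{2} + 15681 = \left(-6 + \left(-6 + 25\right)\right)^{2} + 15681 = \left(-6 + 19\right)^{2} + 15681 = 13^{2} + 15681 = 169 + 15681 = 15850$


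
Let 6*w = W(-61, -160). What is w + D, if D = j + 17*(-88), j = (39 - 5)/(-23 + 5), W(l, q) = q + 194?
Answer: -13430/9 ≈ -1492.2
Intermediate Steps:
W(l, q) = 194 + q
j = -17/9 (j = 34/(-18) = 34*(-1/18) = -17/9 ≈ -1.8889)
w = 17/3 (w = (194 - 160)/6 = (⅙)*34 = 17/3 ≈ 5.6667)
D = -13481/9 (D = -17/9 + 17*(-88) = -17/9 - 1496 = -13481/9 ≈ -1497.9)
w + D = 17/3 - 13481/9 = -13430/9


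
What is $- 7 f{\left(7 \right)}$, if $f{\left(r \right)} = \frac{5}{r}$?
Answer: $-5$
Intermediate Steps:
$- 7 f{\left(7 \right)} = - 7 \cdot \frac{5}{7} = - 7 \cdot 5 \cdot \frac{1}{7} = \left(-7\right) \frac{5}{7} = -5$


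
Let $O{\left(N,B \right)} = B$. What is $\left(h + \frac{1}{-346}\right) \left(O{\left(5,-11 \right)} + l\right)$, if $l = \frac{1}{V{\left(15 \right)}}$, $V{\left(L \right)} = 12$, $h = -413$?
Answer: $\frac{6239923}{1384} \approx 4508.6$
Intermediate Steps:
$l = \frac{1}{12} \approx 0.083333$
$\left(h + \frac{1}{-346}\right) \left(O{\left(5,-11 \right)} + l\right) = \left(-413 + \frac{1}{-346}\right) \left(-11 + \frac{1}{12}\right) = \left(-413 - \frac{1}{346}\right) \left(- \frac{131}{12}\right) = \left(- \frac{142899}{346}\right) \left(- \frac{131}{12}\right) = \frac{6239923}{1384}$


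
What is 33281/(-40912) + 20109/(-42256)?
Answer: -69656917/54024296 ≈ -1.2894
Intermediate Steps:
33281/(-40912) + 20109/(-42256) = 33281*(-1/40912) + 20109*(-1/42256) = -33281/40912 - 20109/42256 = -69656917/54024296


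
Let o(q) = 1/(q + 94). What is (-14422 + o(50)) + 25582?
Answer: 1607041/144 ≈ 11160.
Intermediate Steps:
o(q) = 1/(94 + q)
(-14422 + o(50)) + 25582 = (-14422 + 1/(94 + 50)) + 25582 = (-14422 + 1/144) + 25582 = -2076767/144 + 25582 = 1607041/144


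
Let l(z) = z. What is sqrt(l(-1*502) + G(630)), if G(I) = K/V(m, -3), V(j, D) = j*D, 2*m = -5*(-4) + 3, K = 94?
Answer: I*sqrt(2402994)/69 ≈ 22.466*I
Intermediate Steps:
m = 23/2 (m = (-5*(-4) + 3)/2 = (20 + 3)/2 = (1/2)*23 = 23/2 ≈ 11.500)
V(j, D) = D*j
G(I) = -188/69 (G(I) = 94/((-3*23/2)) = 94/(-69/2) = 94*(-2/69) = -188/69)
sqrt(l(-1*502) + G(630)) = sqrt(-1*502 - 188/69) = sqrt(-502 - 188/69) = sqrt(-34826/69) = I*sqrt(2402994)/69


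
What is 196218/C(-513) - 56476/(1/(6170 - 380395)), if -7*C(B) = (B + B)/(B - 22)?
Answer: 1204638848455/57 ≈ 2.1134e+10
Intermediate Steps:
C(B) = -2*B/(7*(-22 + B)) (C(B) = -(B + B)/(7*(B - 22)) = -2*B/(7*(-22 + B)))
196218/C(-513) - 56476/(1/(6170 - 380395)) = 196218/((-2*(-513)/(-154 + 7*(-513)))) - 56476/(1/(6170 - 380395)) = 196218/((-2*(-513)/(-154 - 3591))) - 56476/(1/(-374225)) = 196218/((-2*(-513)/(-3745))) - 56476/(-1/374225) = 196218/((-2*(-513)*(-1/3745))) - 56476*(-374225) = 196218/(-1026/3745) + 21134731100 = 196218*(-3745/1026) + 21134731100 = -40824245/57 + 21134731100 = 1204638848455/57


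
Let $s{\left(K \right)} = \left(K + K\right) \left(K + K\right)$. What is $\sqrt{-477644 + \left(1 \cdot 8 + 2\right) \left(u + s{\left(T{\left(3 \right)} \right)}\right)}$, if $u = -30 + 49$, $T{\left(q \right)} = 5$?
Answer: $i \sqrt{476454} \approx 690.26 i$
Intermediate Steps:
$u = 19$
$s{\left(K \right)} = 4 K^{2}$ ($s{\left(K \right)} = 2 K 2 K = 4 K^{2}$)
$\sqrt{-477644 + \left(1 \cdot 8 + 2\right) \left(u + s{\left(T{\left(3 \right)} \right)}\right)} = \sqrt{-477644 + \left(1 \cdot 8 + 2\right) \left(19 + 4 \cdot 5^{2}\right)} = \sqrt{-477644 + \left(8 + 2\right) \left(19 + 4 \cdot 25\right)} = \sqrt{-477644 + 10 \left(19 + 100\right)} = \sqrt{-477644 + 10 \cdot 119} = \sqrt{-477644 + 1190} = \sqrt{-476454} = i \sqrt{476454}$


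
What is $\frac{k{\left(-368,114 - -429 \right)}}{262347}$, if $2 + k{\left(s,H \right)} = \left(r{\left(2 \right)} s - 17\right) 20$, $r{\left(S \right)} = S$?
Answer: $- \frac{15062}{262347} \approx -0.057413$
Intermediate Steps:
$k{\left(s,H \right)} = -342 + 40 s$ ($k{\left(s,H \right)} = -2 + \left(2 s - 17\right) 20 = -2 + \left(-17 + 2 s\right) 20 = -2 + \left(-340 + 40 s\right) = -342 + 40 s$)
$\frac{k{\left(-368,114 - -429 \right)}}{262347} = \frac{-342 + 40 \left(-368\right)}{262347} = \left(-342 - 14720\right) \frac{1}{262347} = \left(-15062\right) \frac{1}{262347} = - \frac{15062}{262347}$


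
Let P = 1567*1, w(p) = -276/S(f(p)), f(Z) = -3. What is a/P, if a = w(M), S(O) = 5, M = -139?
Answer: -276/7835 ≈ -0.035227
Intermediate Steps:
w(p) = -276/5
a = -276/5 ≈ -55.200
P = 1567
a/P = -276/5/1567 = -276/5*1/1567 = -276/7835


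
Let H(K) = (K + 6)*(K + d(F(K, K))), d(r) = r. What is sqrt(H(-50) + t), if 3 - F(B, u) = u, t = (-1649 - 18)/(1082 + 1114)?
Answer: I*sqrt(17783879)/366 ≈ 11.522*I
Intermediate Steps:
t = -1667/2196 ≈ -0.75911
F(B, u) = 3 - u
H(K) = 18 + 3*K (H(K) = (K + 6)*(K + (3 - K)) = (6 + K)*3 = 18 + 3*K)
sqrt(H(-50) + t) = sqrt((18 + 3*(-50)) - 1667/2196) = sqrt((18 - 150) - 1667/2196) = sqrt(-132 - 1667/2196) = sqrt(-291539/2196) = I*sqrt(17783879)/366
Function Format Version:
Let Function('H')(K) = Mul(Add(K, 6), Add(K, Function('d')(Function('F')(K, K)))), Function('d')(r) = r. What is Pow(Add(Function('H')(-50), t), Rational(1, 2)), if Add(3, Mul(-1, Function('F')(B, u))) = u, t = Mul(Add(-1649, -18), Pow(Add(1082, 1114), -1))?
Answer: Mul(Rational(1, 366), I, Pow(17783879, Rational(1, 2))) ≈ Mul(11.522, I)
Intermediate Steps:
t = Rational(-1667, 2196) (t = Mul(-1667, Pow(2196, -1)) = Mul(-1667, Rational(1, 2196)) = Rational(-1667, 2196) ≈ -0.75911)
Function('F')(B, u) = Add(3, Mul(-1, u))
Function('H')(K) = Add(18, Mul(3, K)) (Function('H')(K) = Mul(Add(K, 6), Add(K, Add(3, Mul(-1, K)))) = Mul(Add(6, K), 3) = Add(18, Mul(3, K)))
Pow(Add(Function('H')(-50), t), Rational(1, 2)) = Pow(Add(Add(18, Mul(3, -50)), Rational(-1667, 2196)), Rational(1, 2)) = Pow(Add(Add(18, -150), Rational(-1667, 2196)), Rational(1, 2)) = Pow(Add(-132, Rational(-1667, 2196)), Rational(1, 2)) = Pow(Rational(-291539, 2196), Rational(1, 2)) = Mul(Rational(1, 366), I, Pow(17783879, Rational(1, 2)))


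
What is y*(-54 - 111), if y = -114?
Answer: 18810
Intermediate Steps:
y*(-54 - 111) = -114*(-54 - 111) = -114*(-165) = 18810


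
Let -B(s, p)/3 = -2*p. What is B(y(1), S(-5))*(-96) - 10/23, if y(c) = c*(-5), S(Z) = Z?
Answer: 66230/23 ≈ 2879.6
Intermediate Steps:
y(c) = -5*c
B(s, p) = 6*p (B(s, p) = -(-6)*p = 6*p)
B(y(1), S(-5))*(-96) - 10/23 = (6*(-5))*(-96) - 10/23 = -30*(-96) - 10*1/23 = 2880 - 10/23 = 66230/23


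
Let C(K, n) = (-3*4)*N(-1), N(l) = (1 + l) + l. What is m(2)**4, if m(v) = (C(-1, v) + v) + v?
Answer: 65536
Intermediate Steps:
N(l) = 1 + 2*l
C(K, n) = 12 (C(K, n) = (-3*4)*(1 + 2*(-1)) = -12*(1 - 2) = -12*(-1) = 12)
m(v) = 12 + 2*v (m(v) = (12 + v) + v = 12 + 2*v)
m(2)**4 = (12 + 2*2)**4 = (12 + 4)**4 = 16**4 = 65536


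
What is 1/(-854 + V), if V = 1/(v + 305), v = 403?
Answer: -708/604631 ≈ -0.0011710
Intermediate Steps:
V = 1/708 (V = 1/(403 + 305) = 1/708 ≈ 0.0014124)
1/(-854 + V) = 1/(-854 + 1/708) = 1/(-604631/708) = -708/604631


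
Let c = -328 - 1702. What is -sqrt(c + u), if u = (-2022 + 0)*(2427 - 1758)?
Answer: -2*I*sqrt(338687) ≈ -1163.9*I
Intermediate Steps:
c = -2030
u = -1352718 (u = -2022*669 = -1352718)
-sqrt(c + u) = -sqrt(-2030 - 1352718) = -sqrt(-1354748) = -2*I*sqrt(338687)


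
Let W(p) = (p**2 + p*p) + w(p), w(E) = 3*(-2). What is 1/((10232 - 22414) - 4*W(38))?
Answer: -1/23710 ≈ -4.2176e-5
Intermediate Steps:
w(E) = -6
W(p) = -6 + 2*p**2 (W(p) = (p**2 + p*p) - 6 = (p**2 + p**2) - 6 = 2*p**2 - 6 = -6 + 2*p**2)
1/((10232 - 22414) - 4*W(38)) = 1/((10232 - 22414) - 4*(-6 + 2*38**2)) = 1/(-12182 - 4*(-6 + 2*1444)) = 1/(-12182 - 4*(-6 + 2888)) = 1/(-12182 - 4*2882) = 1/(-12182 - 11528) = 1/(-23710) = -1/23710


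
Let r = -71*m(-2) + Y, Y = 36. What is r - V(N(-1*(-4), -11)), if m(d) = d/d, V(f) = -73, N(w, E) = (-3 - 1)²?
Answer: 38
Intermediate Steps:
N(w, E) = 16 (N(w, E) = (-4)² = 16)
m(d) = 1
r = -35 (r = -71*1 + 36 = -71 + 36 = -35)
r - V(N(-1*(-4), -11)) = -35 - 1*(-73) = -35 + 73 = 38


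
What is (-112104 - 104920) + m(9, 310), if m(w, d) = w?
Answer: -217015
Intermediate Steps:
(-112104 - 104920) + m(9, 310) = (-112104 - 104920) + 9 = -217024 + 9 = -217015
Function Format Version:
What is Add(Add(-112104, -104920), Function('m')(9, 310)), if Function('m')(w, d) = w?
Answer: -217015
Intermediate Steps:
Add(Add(-112104, -104920), Function('m')(9, 310)) = Add(Add(-112104, -104920), 9) = Add(-217024, 9) = -217015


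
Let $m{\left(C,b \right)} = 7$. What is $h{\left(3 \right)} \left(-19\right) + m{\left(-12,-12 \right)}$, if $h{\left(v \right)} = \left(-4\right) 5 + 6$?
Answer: $273$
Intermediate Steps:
$h{\left(v \right)} = -14$ ($h{\left(v \right)} = -20 + 6 = -14$)
$h{\left(3 \right)} \left(-19\right) + m{\left(-12,-12 \right)} = \left(-14\right) \left(-19\right) + 7 = 266 + 7 = 273$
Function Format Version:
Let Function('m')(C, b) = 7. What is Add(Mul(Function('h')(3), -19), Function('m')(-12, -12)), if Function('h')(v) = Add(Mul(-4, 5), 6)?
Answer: 273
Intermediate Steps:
Function('h')(v) = -14 (Function('h')(v) = Add(-20, 6) = -14)
Add(Mul(Function('h')(3), -19), Function('m')(-12, -12)) = Add(Mul(-14, -19), 7) = Add(266, 7) = 273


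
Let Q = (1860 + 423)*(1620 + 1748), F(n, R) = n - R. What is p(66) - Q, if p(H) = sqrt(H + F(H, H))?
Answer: -7689144 + sqrt(66) ≈ -7.6891e+6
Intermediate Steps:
p(H) = sqrt(H) (p(H) = sqrt(H + (H - H)) = sqrt(H + 0) = sqrt(H))
Q = 7689144 (Q = 2283*3368 = 7689144)
p(66) - Q = sqrt(66) - 1*7689144 = sqrt(66) - 7689144 = -7689144 + sqrt(66)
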